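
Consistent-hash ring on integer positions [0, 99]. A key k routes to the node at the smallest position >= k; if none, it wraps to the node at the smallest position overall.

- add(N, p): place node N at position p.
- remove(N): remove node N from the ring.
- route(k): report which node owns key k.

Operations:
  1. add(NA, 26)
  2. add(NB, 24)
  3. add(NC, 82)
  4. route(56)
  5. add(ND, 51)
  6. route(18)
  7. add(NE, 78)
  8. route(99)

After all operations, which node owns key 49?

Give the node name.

Op 1: add NA@26 -> ring=[26:NA]
Op 2: add NB@24 -> ring=[24:NB,26:NA]
Op 3: add NC@82 -> ring=[24:NB,26:NA,82:NC]
Op 4: route key 56: smallest pos >= 56 is 82 -> NC
Op 5: add ND@51 -> ring=[24:NB,26:NA,51:ND,82:NC]
Op 6: route key 18: smallest pos >= 18 is 24 -> NB
Op 7: add NE@78 -> ring=[24:NB,26:NA,51:ND,78:NE,82:NC]
Op 8: route key 99: none >= 99, wrap to smallest pos 24 -> NB
Final route key 49: smallest pos >= 49 is 51 -> ND

Answer: ND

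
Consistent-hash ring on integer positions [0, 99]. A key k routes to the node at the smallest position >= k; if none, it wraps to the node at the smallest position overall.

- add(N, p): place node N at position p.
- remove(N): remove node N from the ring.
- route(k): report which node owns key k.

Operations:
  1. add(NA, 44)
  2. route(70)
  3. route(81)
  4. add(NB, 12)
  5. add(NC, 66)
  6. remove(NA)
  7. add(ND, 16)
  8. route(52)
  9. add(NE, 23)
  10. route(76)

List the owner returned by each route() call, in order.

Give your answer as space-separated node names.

Answer: NA NA NC NB

Derivation:
Op 1: add NA@44 -> ring=[44:NA]
Op 2: route key 70: none >= 70, wrap to smallest pos 44 -> NA
Op 3: route key 81: none >= 81, wrap to smallest pos 44 -> NA
Op 4: add NB@12 -> ring=[12:NB,44:NA]
Op 5: add NC@66 -> ring=[12:NB,44:NA,66:NC]
Op 6: remove NA -> ring=[12:NB,66:NC]
Op 7: add ND@16 -> ring=[12:NB,16:ND,66:NC]
Op 8: route key 52: smallest pos >= 52 is 66 -> NC
Op 9: add NE@23 -> ring=[12:NB,16:ND,23:NE,66:NC]
Op 10: route key 76: none >= 76, wrap to smallest pos 12 -> NB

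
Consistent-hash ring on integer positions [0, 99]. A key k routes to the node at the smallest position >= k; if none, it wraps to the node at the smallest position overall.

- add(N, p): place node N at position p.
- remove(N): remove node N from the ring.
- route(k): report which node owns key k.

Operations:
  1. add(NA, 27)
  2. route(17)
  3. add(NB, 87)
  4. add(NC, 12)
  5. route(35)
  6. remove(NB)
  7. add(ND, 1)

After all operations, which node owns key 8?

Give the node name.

Op 1: add NA@27 -> ring=[27:NA]
Op 2: route key 17: smallest pos >= 17 is 27 -> NA
Op 3: add NB@87 -> ring=[27:NA,87:NB]
Op 4: add NC@12 -> ring=[12:NC,27:NA,87:NB]
Op 5: route key 35: smallest pos >= 35 is 87 -> NB
Op 6: remove NB -> ring=[12:NC,27:NA]
Op 7: add ND@1 -> ring=[1:ND,12:NC,27:NA]
Final route key 8: smallest pos >= 8 is 12 -> NC

Answer: NC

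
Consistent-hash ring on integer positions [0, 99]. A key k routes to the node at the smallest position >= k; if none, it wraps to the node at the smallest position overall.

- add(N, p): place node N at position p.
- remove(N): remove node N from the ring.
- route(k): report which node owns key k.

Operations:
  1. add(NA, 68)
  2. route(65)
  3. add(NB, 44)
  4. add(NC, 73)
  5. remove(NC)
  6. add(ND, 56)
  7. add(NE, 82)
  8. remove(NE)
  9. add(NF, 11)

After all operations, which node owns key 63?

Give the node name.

Op 1: add NA@68 -> ring=[68:NA]
Op 2: route key 65: smallest pos >= 65 is 68 -> NA
Op 3: add NB@44 -> ring=[44:NB,68:NA]
Op 4: add NC@73 -> ring=[44:NB,68:NA,73:NC]
Op 5: remove NC -> ring=[44:NB,68:NA]
Op 6: add ND@56 -> ring=[44:NB,56:ND,68:NA]
Op 7: add NE@82 -> ring=[44:NB,56:ND,68:NA,82:NE]
Op 8: remove NE -> ring=[44:NB,56:ND,68:NA]
Op 9: add NF@11 -> ring=[11:NF,44:NB,56:ND,68:NA]
Final route key 63: smallest pos >= 63 is 68 -> NA

Answer: NA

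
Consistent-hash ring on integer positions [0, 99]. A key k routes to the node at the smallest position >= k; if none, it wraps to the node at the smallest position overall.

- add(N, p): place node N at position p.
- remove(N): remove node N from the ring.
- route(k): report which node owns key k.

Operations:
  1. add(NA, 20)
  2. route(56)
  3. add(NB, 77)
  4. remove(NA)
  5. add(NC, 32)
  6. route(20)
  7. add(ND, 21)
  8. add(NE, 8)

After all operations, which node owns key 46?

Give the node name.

Op 1: add NA@20 -> ring=[20:NA]
Op 2: route key 56: none >= 56, wrap to smallest pos 20 -> NA
Op 3: add NB@77 -> ring=[20:NA,77:NB]
Op 4: remove NA -> ring=[77:NB]
Op 5: add NC@32 -> ring=[32:NC,77:NB]
Op 6: route key 20: smallest pos >= 20 is 32 -> NC
Op 7: add ND@21 -> ring=[21:ND,32:NC,77:NB]
Op 8: add NE@8 -> ring=[8:NE,21:ND,32:NC,77:NB]
Final route key 46: smallest pos >= 46 is 77 -> NB

Answer: NB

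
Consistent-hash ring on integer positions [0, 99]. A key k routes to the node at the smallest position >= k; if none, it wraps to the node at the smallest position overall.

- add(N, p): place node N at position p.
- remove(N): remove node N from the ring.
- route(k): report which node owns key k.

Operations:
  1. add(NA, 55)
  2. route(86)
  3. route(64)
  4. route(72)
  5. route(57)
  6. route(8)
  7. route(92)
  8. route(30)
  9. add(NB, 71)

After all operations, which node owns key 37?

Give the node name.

Answer: NA

Derivation:
Op 1: add NA@55 -> ring=[55:NA]
Op 2: route key 86: none >= 86, wrap to smallest pos 55 -> NA
Op 3: route key 64: none >= 64, wrap to smallest pos 55 -> NA
Op 4: route key 72: none >= 72, wrap to smallest pos 55 -> NA
Op 5: route key 57: none >= 57, wrap to smallest pos 55 -> NA
Op 6: route key 8: smallest pos >= 8 is 55 -> NA
Op 7: route key 92: none >= 92, wrap to smallest pos 55 -> NA
Op 8: route key 30: smallest pos >= 30 is 55 -> NA
Op 9: add NB@71 -> ring=[55:NA,71:NB]
Final route key 37: smallest pos >= 37 is 55 -> NA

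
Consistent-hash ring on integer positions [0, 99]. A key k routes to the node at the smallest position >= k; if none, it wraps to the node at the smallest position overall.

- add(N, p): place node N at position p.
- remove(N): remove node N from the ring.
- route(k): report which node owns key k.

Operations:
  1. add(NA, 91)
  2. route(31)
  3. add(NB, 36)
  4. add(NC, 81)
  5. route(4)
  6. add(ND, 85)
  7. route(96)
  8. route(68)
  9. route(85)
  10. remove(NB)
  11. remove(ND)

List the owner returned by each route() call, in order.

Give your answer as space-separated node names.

Op 1: add NA@91 -> ring=[91:NA]
Op 2: route key 31: smallest pos >= 31 is 91 -> NA
Op 3: add NB@36 -> ring=[36:NB,91:NA]
Op 4: add NC@81 -> ring=[36:NB,81:NC,91:NA]
Op 5: route key 4: smallest pos >= 4 is 36 -> NB
Op 6: add ND@85 -> ring=[36:NB,81:NC,85:ND,91:NA]
Op 7: route key 96: none >= 96, wrap to smallest pos 36 -> NB
Op 8: route key 68: smallest pos >= 68 is 81 -> NC
Op 9: route key 85: smallest pos >= 85 is 85 -> ND
Op 10: remove NB -> ring=[81:NC,85:ND,91:NA]
Op 11: remove ND -> ring=[81:NC,91:NA]

Answer: NA NB NB NC ND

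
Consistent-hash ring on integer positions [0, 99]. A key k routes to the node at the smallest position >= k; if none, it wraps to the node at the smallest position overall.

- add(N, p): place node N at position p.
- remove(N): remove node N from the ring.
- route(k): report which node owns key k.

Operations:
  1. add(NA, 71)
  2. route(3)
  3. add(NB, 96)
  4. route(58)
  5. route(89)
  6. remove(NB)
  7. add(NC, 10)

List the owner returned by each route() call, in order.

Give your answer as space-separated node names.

Answer: NA NA NB

Derivation:
Op 1: add NA@71 -> ring=[71:NA]
Op 2: route key 3: smallest pos >= 3 is 71 -> NA
Op 3: add NB@96 -> ring=[71:NA,96:NB]
Op 4: route key 58: smallest pos >= 58 is 71 -> NA
Op 5: route key 89: smallest pos >= 89 is 96 -> NB
Op 6: remove NB -> ring=[71:NA]
Op 7: add NC@10 -> ring=[10:NC,71:NA]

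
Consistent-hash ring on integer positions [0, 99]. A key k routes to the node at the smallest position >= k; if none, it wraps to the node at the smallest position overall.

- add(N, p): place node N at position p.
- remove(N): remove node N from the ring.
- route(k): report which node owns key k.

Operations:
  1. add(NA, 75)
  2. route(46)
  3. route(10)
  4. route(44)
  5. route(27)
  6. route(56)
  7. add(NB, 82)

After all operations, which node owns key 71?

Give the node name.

Op 1: add NA@75 -> ring=[75:NA]
Op 2: route key 46: smallest pos >= 46 is 75 -> NA
Op 3: route key 10: smallest pos >= 10 is 75 -> NA
Op 4: route key 44: smallest pos >= 44 is 75 -> NA
Op 5: route key 27: smallest pos >= 27 is 75 -> NA
Op 6: route key 56: smallest pos >= 56 is 75 -> NA
Op 7: add NB@82 -> ring=[75:NA,82:NB]
Final route key 71: smallest pos >= 71 is 75 -> NA

Answer: NA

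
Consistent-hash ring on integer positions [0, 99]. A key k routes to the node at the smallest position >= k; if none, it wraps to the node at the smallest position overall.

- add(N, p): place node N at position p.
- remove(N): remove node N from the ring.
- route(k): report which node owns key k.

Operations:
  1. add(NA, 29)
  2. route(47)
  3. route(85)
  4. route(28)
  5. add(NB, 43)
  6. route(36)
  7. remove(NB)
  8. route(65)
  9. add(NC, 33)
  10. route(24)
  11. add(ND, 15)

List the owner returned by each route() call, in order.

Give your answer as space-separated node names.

Op 1: add NA@29 -> ring=[29:NA]
Op 2: route key 47: none >= 47, wrap to smallest pos 29 -> NA
Op 3: route key 85: none >= 85, wrap to smallest pos 29 -> NA
Op 4: route key 28: smallest pos >= 28 is 29 -> NA
Op 5: add NB@43 -> ring=[29:NA,43:NB]
Op 6: route key 36: smallest pos >= 36 is 43 -> NB
Op 7: remove NB -> ring=[29:NA]
Op 8: route key 65: none >= 65, wrap to smallest pos 29 -> NA
Op 9: add NC@33 -> ring=[29:NA,33:NC]
Op 10: route key 24: smallest pos >= 24 is 29 -> NA
Op 11: add ND@15 -> ring=[15:ND,29:NA,33:NC]

Answer: NA NA NA NB NA NA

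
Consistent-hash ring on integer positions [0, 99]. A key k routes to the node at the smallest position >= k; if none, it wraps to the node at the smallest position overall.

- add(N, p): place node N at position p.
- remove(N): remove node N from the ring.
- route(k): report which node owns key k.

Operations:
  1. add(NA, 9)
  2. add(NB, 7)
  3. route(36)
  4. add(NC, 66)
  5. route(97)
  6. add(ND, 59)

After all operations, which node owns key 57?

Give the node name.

Answer: ND

Derivation:
Op 1: add NA@9 -> ring=[9:NA]
Op 2: add NB@7 -> ring=[7:NB,9:NA]
Op 3: route key 36: none >= 36, wrap to smallest pos 7 -> NB
Op 4: add NC@66 -> ring=[7:NB,9:NA,66:NC]
Op 5: route key 97: none >= 97, wrap to smallest pos 7 -> NB
Op 6: add ND@59 -> ring=[7:NB,9:NA,59:ND,66:NC]
Final route key 57: smallest pos >= 57 is 59 -> ND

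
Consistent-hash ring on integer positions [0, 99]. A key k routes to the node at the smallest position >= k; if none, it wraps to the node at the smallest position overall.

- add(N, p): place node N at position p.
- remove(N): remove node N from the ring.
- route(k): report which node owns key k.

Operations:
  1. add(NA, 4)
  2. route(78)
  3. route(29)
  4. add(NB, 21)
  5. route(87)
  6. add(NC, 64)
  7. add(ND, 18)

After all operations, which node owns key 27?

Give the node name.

Answer: NC

Derivation:
Op 1: add NA@4 -> ring=[4:NA]
Op 2: route key 78: none >= 78, wrap to smallest pos 4 -> NA
Op 3: route key 29: none >= 29, wrap to smallest pos 4 -> NA
Op 4: add NB@21 -> ring=[4:NA,21:NB]
Op 5: route key 87: none >= 87, wrap to smallest pos 4 -> NA
Op 6: add NC@64 -> ring=[4:NA,21:NB,64:NC]
Op 7: add ND@18 -> ring=[4:NA,18:ND,21:NB,64:NC]
Final route key 27: smallest pos >= 27 is 64 -> NC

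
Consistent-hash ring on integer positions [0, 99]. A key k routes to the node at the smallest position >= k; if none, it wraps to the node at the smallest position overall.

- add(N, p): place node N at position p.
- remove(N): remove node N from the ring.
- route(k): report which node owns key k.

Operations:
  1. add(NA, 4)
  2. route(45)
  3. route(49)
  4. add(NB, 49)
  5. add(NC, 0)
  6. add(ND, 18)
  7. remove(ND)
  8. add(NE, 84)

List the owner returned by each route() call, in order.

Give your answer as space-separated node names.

Op 1: add NA@4 -> ring=[4:NA]
Op 2: route key 45: none >= 45, wrap to smallest pos 4 -> NA
Op 3: route key 49: none >= 49, wrap to smallest pos 4 -> NA
Op 4: add NB@49 -> ring=[4:NA,49:NB]
Op 5: add NC@0 -> ring=[0:NC,4:NA,49:NB]
Op 6: add ND@18 -> ring=[0:NC,4:NA,18:ND,49:NB]
Op 7: remove ND -> ring=[0:NC,4:NA,49:NB]
Op 8: add NE@84 -> ring=[0:NC,4:NA,49:NB,84:NE]

Answer: NA NA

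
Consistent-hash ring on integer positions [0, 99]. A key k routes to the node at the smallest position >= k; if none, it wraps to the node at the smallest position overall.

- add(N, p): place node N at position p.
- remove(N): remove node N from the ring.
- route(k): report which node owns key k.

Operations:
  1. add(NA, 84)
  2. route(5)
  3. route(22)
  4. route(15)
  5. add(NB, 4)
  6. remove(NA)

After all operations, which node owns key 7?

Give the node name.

Answer: NB

Derivation:
Op 1: add NA@84 -> ring=[84:NA]
Op 2: route key 5: smallest pos >= 5 is 84 -> NA
Op 3: route key 22: smallest pos >= 22 is 84 -> NA
Op 4: route key 15: smallest pos >= 15 is 84 -> NA
Op 5: add NB@4 -> ring=[4:NB,84:NA]
Op 6: remove NA -> ring=[4:NB]
Final route key 7: none >= 7, wrap to smallest pos 4 -> NB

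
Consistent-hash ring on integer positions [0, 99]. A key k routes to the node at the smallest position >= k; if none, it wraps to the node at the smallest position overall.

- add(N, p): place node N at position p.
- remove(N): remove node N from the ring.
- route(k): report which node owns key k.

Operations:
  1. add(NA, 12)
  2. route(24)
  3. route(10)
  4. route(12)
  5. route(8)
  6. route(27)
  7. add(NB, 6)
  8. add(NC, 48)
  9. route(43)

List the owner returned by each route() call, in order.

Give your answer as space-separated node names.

Answer: NA NA NA NA NA NC

Derivation:
Op 1: add NA@12 -> ring=[12:NA]
Op 2: route key 24: none >= 24, wrap to smallest pos 12 -> NA
Op 3: route key 10: smallest pos >= 10 is 12 -> NA
Op 4: route key 12: smallest pos >= 12 is 12 -> NA
Op 5: route key 8: smallest pos >= 8 is 12 -> NA
Op 6: route key 27: none >= 27, wrap to smallest pos 12 -> NA
Op 7: add NB@6 -> ring=[6:NB,12:NA]
Op 8: add NC@48 -> ring=[6:NB,12:NA,48:NC]
Op 9: route key 43: smallest pos >= 43 is 48 -> NC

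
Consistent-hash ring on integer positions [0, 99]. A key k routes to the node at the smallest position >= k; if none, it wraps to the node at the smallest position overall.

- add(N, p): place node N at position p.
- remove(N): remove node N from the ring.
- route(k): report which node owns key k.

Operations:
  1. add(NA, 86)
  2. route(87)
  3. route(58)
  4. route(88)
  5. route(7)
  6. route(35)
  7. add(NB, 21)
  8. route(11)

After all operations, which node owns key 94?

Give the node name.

Op 1: add NA@86 -> ring=[86:NA]
Op 2: route key 87: none >= 87, wrap to smallest pos 86 -> NA
Op 3: route key 58: smallest pos >= 58 is 86 -> NA
Op 4: route key 88: none >= 88, wrap to smallest pos 86 -> NA
Op 5: route key 7: smallest pos >= 7 is 86 -> NA
Op 6: route key 35: smallest pos >= 35 is 86 -> NA
Op 7: add NB@21 -> ring=[21:NB,86:NA]
Op 8: route key 11: smallest pos >= 11 is 21 -> NB
Final route key 94: none >= 94, wrap to smallest pos 21 -> NB

Answer: NB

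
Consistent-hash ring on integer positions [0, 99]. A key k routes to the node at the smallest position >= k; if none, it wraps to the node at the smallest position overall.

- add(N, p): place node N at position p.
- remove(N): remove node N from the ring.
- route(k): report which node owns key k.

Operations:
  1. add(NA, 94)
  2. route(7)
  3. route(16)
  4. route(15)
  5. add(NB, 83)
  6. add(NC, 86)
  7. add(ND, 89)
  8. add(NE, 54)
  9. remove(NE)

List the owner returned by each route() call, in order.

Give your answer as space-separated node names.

Answer: NA NA NA

Derivation:
Op 1: add NA@94 -> ring=[94:NA]
Op 2: route key 7: smallest pos >= 7 is 94 -> NA
Op 3: route key 16: smallest pos >= 16 is 94 -> NA
Op 4: route key 15: smallest pos >= 15 is 94 -> NA
Op 5: add NB@83 -> ring=[83:NB,94:NA]
Op 6: add NC@86 -> ring=[83:NB,86:NC,94:NA]
Op 7: add ND@89 -> ring=[83:NB,86:NC,89:ND,94:NA]
Op 8: add NE@54 -> ring=[54:NE,83:NB,86:NC,89:ND,94:NA]
Op 9: remove NE -> ring=[83:NB,86:NC,89:ND,94:NA]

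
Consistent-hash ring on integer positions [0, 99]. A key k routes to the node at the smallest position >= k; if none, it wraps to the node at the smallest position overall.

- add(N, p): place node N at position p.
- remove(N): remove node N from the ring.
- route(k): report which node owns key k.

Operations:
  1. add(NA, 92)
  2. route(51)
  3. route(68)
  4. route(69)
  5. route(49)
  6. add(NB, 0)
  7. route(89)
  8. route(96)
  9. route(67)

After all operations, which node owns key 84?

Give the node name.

Answer: NA

Derivation:
Op 1: add NA@92 -> ring=[92:NA]
Op 2: route key 51: smallest pos >= 51 is 92 -> NA
Op 3: route key 68: smallest pos >= 68 is 92 -> NA
Op 4: route key 69: smallest pos >= 69 is 92 -> NA
Op 5: route key 49: smallest pos >= 49 is 92 -> NA
Op 6: add NB@0 -> ring=[0:NB,92:NA]
Op 7: route key 89: smallest pos >= 89 is 92 -> NA
Op 8: route key 96: none >= 96, wrap to smallest pos 0 -> NB
Op 9: route key 67: smallest pos >= 67 is 92 -> NA
Final route key 84: smallest pos >= 84 is 92 -> NA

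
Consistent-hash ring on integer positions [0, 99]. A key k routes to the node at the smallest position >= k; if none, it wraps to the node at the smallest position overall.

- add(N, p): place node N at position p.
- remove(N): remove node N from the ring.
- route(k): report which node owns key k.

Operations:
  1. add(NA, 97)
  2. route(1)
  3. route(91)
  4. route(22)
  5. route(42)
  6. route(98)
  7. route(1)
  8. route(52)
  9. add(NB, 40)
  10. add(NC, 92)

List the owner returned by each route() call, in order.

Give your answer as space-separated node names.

Answer: NA NA NA NA NA NA NA

Derivation:
Op 1: add NA@97 -> ring=[97:NA]
Op 2: route key 1: smallest pos >= 1 is 97 -> NA
Op 3: route key 91: smallest pos >= 91 is 97 -> NA
Op 4: route key 22: smallest pos >= 22 is 97 -> NA
Op 5: route key 42: smallest pos >= 42 is 97 -> NA
Op 6: route key 98: none >= 98, wrap to smallest pos 97 -> NA
Op 7: route key 1: smallest pos >= 1 is 97 -> NA
Op 8: route key 52: smallest pos >= 52 is 97 -> NA
Op 9: add NB@40 -> ring=[40:NB,97:NA]
Op 10: add NC@92 -> ring=[40:NB,92:NC,97:NA]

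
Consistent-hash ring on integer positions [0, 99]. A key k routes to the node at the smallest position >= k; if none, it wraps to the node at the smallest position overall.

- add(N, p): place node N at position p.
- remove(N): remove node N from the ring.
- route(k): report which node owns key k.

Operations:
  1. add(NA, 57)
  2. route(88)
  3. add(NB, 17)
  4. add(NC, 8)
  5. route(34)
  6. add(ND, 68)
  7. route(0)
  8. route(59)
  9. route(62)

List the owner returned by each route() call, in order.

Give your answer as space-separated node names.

Op 1: add NA@57 -> ring=[57:NA]
Op 2: route key 88: none >= 88, wrap to smallest pos 57 -> NA
Op 3: add NB@17 -> ring=[17:NB,57:NA]
Op 4: add NC@8 -> ring=[8:NC,17:NB,57:NA]
Op 5: route key 34: smallest pos >= 34 is 57 -> NA
Op 6: add ND@68 -> ring=[8:NC,17:NB,57:NA,68:ND]
Op 7: route key 0: smallest pos >= 0 is 8 -> NC
Op 8: route key 59: smallest pos >= 59 is 68 -> ND
Op 9: route key 62: smallest pos >= 62 is 68 -> ND

Answer: NA NA NC ND ND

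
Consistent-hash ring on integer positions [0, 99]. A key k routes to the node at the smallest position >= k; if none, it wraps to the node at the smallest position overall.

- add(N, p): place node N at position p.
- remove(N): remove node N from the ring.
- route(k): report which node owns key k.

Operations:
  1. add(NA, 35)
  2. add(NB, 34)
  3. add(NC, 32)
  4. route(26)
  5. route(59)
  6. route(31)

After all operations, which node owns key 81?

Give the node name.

Op 1: add NA@35 -> ring=[35:NA]
Op 2: add NB@34 -> ring=[34:NB,35:NA]
Op 3: add NC@32 -> ring=[32:NC,34:NB,35:NA]
Op 4: route key 26: smallest pos >= 26 is 32 -> NC
Op 5: route key 59: none >= 59, wrap to smallest pos 32 -> NC
Op 6: route key 31: smallest pos >= 31 is 32 -> NC
Final route key 81: none >= 81, wrap to smallest pos 32 -> NC

Answer: NC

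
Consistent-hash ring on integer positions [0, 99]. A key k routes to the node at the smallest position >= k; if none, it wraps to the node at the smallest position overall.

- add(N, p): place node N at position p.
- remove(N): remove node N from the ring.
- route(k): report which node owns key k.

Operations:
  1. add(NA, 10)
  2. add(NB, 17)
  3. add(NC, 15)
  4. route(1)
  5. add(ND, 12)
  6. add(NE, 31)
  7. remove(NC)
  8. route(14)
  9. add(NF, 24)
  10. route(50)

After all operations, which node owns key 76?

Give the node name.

Op 1: add NA@10 -> ring=[10:NA]
Op 2: add NB@17 -> ring=[10:NA,17:NB]
Op 3: add NC@15 -> ring=[10:NA,15:NC,17:NB]
Op 4: route key 1: smallest pos >= 1 is 10 -> NA
Op 5: add ND@12 -> ring=[10:NA,12:ND,15:NC,17:NB]
Op 6: add NE@31 -> ring=[10:NA,12:ND,15:NC,17:NB,31:NE]
Op 7: remove NC -> ring=[10:NA,12:ND,17:NB,31:NE]
Op 8: route key 14: smallest pos >= 14 is 17 -> NB
Op 9: add NF@24 -> ring=[10:NA,12:ND,17:NB,24:NF,31:NE]
Op 10: route key 50: none >= 50, wrap to smallest pos 10 -> NA
Final route key 76: none >= 76, wrap to smallest pos 10 -> NA

Answer: NA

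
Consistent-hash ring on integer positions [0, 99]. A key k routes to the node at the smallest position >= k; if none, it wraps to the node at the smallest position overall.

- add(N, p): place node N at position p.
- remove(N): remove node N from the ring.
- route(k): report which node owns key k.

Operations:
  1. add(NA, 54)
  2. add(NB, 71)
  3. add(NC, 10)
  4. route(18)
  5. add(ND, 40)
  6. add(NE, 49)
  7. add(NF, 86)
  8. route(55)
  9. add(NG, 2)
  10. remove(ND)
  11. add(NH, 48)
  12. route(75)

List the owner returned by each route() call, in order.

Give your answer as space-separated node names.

Op 1: add NA@54 -> ring=[54:NA]
Op 2: add NB@71 -> ring=[54:NA,71:NB]
Op 3: add NC@10 -> ring=[10:NC,54:NA,71:NB]
Op 4: route key 18: smallest pos >= 18 is 54 -> NA
Op 5: add ND@40 -> ring=[10:NC,40:ND,54:NA,71:NB]
Op 6: add NE@49 -> ring=[10:NC,40:ND,49:NE,54:NA,71:NB]
Op 7: add NF@86 -> ring=[10:NC,40:ND,49:NE,54:NA,71:NB,86:NF]
Op 8: route key 55: smallest pos >= 55 is 71 -> NB
Op 9: add NG@2 -> ring=[2:NG,10:NC,40:ND,49:NE,54:NA,71:NB,86:NF]
Op 10: remove ND -> ring=[2:NG,10:NC,49:NE,54:NA,71:NB,86:NF]
Op 11: add NH@48 -> ring=[2:NG,10:NC,48:NH,49:NE,54:NA,71:NB,86:NF]
Op 12: route key 75: smallest pos >= 75 is 86 -> NF

Answer: NA NB NF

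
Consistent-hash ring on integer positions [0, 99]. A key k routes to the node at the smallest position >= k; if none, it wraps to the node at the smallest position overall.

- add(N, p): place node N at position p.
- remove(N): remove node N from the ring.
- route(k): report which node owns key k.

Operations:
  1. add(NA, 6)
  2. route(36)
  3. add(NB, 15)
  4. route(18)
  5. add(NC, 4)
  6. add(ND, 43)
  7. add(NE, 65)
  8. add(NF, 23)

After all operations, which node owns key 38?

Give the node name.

Op 1: add NA@6 -> ring=[6:NA]
Op 2: route key 36: none >= 36, wrap to smallest pos 6 -> NA
Op 3: add NB@15 -> ring=[6:NA,15:NB]
Op 4: route key 18: none >= 18, wrap to smallest pos 6 -> NA
Op 5: add NC@4 -> ring=[4:NC,6:NA,15:NB]
Op 6: add ND@43 -> ring=[4:NC,6:NA,15:NB,43:ND]
Op 7: add NE@65 -> ring=[4:NC,6:NA,15:NB,43:ND,65:NE]
Op 8: add NF@23 -> ring=[4:NC,6:NA,15:NB,23:NF,43:ND,65:NE]
Final route key 38: smallest pos >= 38 is 43 -> ND

Answer: ND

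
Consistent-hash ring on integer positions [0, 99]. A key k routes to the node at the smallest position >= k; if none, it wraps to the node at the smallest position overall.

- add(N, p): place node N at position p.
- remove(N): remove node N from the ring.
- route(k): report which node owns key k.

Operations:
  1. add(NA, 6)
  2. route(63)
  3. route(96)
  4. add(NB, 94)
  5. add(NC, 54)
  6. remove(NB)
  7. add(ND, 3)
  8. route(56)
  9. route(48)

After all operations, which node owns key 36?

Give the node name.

Answer: NC

Derivation:
Op 1: add NA@6 -> ring=[6:NA]
Op 2: route key 63: none >= 63, wrap to smallest pos 6 -> NA
Op 3: route key 96: none >= 96, wrap to smallest pos 6 -> NA
Op 4: add NB@94 -> ring=[6:NA,94:NB]
Op 5: add NC@54 -> ring=[6:NA,54:NC,94:NB]
Op 6: remove NB -> ring=[6:NA,54:NC]
Op 7: add ND@3 -> ring=[3:ND,6:NA,54:NC]
Op 8: route key 56: none >= 56, wrap to smallest pos 3 -> ND
Op 9: route key 48: smallest pos >= 48 is 54 -> NC
Final route key 36: smallest pos >= 36 is 54 -> NC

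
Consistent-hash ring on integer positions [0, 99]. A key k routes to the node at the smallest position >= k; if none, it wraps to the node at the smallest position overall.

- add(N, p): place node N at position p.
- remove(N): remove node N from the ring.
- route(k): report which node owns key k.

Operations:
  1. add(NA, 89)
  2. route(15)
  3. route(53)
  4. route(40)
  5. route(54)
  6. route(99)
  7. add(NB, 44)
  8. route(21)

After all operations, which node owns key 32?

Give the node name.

Op 1: add NA@89 -> ring=[89:NA]
Op 2: route key 15: smallest pos >= 15 is 89 -> NA
Op 3: route key 53: smallest pos >= 53 is 89 -> NA
Op 4: route key 40: smallest pos >= 40 is 89 -> NA
Op 5: route key 54: smallest pos >= 54 is 89 -> NA
Op 6: route key 99: none >= 99, wrap to smallest pos 89 -> NA
Op 7: add NB@44 -> ring=[44:NB,89:NA]
Op 8: route key 21: smallest pos >= 21 is 44 -> NB
Final route key 32: smallest pos >= 32 is 44 -> NB

Answer: NB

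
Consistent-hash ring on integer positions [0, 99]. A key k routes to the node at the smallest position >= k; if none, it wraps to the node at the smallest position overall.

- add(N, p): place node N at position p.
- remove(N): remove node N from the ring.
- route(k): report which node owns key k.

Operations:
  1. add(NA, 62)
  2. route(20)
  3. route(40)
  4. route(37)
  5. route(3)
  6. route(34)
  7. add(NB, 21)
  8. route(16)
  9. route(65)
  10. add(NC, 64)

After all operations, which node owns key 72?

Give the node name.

Op 1: add NA@62 -> ring=[62:NA]
Op 2: route key 20: smallest pos >= 20 is 62 -> NA
Op 3: route key 40: smallest pos >= 40 is 62 -> NA
Op 4: route key 37: smallest pos >= 37 is 62 -> NA
Op 5: route key 3: smallest pos >= 3 is 62 -> NA
Op 6: route key 34: smallest pos >= 34 is 62 -> NA
Op 7: add NB@21 -> ring=[21:NB,62:NA]
Op 8: route key 16: smallest pos >= 16 is 21 -> NB
Op 9: route key 65: none >= 65, wrap to smallest pos 21 -> NB
Op 10: add NC@64 -> ring=[21:NB,62:NA,64:NC]
Final route key 72: none >= 72, wrap to smallest pos 21 -> NB

Answer: NB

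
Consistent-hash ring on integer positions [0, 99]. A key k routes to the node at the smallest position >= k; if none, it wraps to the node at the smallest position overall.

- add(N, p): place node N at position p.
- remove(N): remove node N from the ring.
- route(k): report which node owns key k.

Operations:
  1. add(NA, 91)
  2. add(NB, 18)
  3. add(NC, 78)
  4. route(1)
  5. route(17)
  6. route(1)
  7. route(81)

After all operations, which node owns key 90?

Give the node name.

Op 1: add NA@91 -> ring=[91:NA]
Op 2: add NB@18 -> ring=[18:NB,91:NA]
Op 3: add NC@78 -> ring=[18:NB,78:NC,91:NA]
Op 4: route key 1: smallest pos >= 1 is 18 -> NB
Op 5: route key 17: smallest pos >= 17 is 18 -> NB
Op 6: route key 1: smallest pos >= 1 is 18 -> NB
Op 7: route key 81: smallest pos >= 81 is 91 -> NA
Final route key 90: smallest pos >= 90 is 91 -> NA

Answer: NA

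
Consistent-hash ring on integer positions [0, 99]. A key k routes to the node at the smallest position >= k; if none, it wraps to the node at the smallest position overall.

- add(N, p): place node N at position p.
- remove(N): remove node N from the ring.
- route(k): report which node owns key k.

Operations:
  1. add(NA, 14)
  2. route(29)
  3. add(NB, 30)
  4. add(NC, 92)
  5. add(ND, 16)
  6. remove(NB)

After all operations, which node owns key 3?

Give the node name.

Op 1: add NA@14 -> ring=[14:NA]
Op 2: route key 29: none >= 29, wrap to smallest pos 14 -> NA
Op 3: add NB@30 -> ring=[14:NA,30:NB]
Op 4: add NC@92 -> ring=[14:NA,30:NB,92:NC]
Op 5: add ND@16 -> ring=[14:NA,16:ND,30:NB,92:NC]
Op 6: remove NB -> ring=[14:NA,16:ND,92:NC]
Final route key 3: smallest pos >= 3 is 14 -> NA

Answer: NA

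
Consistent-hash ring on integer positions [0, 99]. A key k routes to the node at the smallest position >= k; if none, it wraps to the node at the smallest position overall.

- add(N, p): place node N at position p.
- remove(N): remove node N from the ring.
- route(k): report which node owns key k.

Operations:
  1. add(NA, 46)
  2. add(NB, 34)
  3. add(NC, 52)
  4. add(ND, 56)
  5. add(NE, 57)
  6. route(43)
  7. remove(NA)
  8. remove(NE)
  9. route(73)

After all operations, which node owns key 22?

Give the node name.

Answer: NB

Derivation:
Op 1: add NA@46 -> ring=[46:NA]
Op 2: add NB@34 -> ring=[34:NB,46:NA]
Op 3: add NC@52 -> ring=[34:NB,46:NA,52:NC]
Op 4: add ND@56 -> ring=[34:NB,46:NA,52:NC,56:ND]
Op 5: add NE@57 -> ring=[34:NB,46:NA,52:NC,56:ND,57:NE]
Op 6: route key 43: smallest pos >= 43 is 46 -> NA
Op 7: remove NA -> ring=[34:NB,52:NC,56:ND,57:NE]
Op 8: remove NE -> ring=[34:NB,52:NC,56:ND]
Op 9: route key 73: none >= 73, wrap to smallest pos 34 -> NB
Final route key 22: smallest pos >= 22 is 34 -> NB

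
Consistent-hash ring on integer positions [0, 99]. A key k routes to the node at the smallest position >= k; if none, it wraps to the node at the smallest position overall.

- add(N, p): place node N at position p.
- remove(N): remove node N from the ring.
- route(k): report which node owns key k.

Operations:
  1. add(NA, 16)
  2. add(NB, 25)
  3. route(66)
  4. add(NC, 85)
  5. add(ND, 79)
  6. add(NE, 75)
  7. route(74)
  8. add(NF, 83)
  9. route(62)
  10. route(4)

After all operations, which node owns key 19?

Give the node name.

Op 1: add NA@16 -> ring=[16:NA]
Op 2: add NB@25 -> ring=[16:NA,25:NB]
Op 3: route key 66: none >= 66, wrap to smallest pos 16 -> NA
Op 4: add NC@85 -> ring=[16:NA,25:NB,85:NC]
Op 5: add ND@79 -> ring=[16:NA,25:NB,79:ND,85:NC]
Op 6: add NE@75 -> ring=[16:NA,25:NB,75:NE,79:ND,85:NC]
Op 7: route key 74: smallest pos >= 74 is 75 -> NE
Op 8: add NF@83 -> ring=[16:NA,25:NB,75:NE,79:ND,83:NF,85:NC]
Op 9: route key 62: smallest pos >= 62 is 75 -> NE
Op 10: route key 4: smallest pos >= 4 is 16 -> NA
Final route key 19: smallest pos >= 19 is 25 -> NB

Answer: NB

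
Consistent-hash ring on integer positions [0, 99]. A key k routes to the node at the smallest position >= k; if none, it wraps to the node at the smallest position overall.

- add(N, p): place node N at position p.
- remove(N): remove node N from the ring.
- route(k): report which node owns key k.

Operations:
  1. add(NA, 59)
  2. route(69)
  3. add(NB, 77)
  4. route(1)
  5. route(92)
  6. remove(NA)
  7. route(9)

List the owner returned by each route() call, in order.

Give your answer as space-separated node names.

Answer: NA NA NA NB

Derivation:
Op 1: add NA@59 -> ring=[59:NA]
Op 2: route key 69: none >= 69, wrap to smallest pos 59 -> NA
Op 3: add NB@77 -> ring=[59:NA,77:NB]
Op 4: route key 1: smallest pos >= 1 is 59 -> NA
Op 5: route key 92: none >= 92, wrap to smallest pos 59 -> NA
Op 6: remove NA -> ring=[77:NB]
Op 7: route key 9: smallest pos >= 9 is 77 -> NB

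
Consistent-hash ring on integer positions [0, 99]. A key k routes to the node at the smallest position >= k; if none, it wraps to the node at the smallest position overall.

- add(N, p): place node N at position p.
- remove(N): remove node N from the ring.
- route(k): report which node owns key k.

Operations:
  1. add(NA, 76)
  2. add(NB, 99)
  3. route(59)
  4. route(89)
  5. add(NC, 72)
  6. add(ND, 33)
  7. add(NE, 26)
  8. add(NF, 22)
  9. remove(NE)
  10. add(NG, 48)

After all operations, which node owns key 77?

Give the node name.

Answer: NB

Derivation:
Op 1: add NA@76 -> ring=[76:NA]
Op 2: add NB@99 -> ring=[76:NA,99:NB]
Op 3: route key 59: smallest pos >= 59 is 76 -> NA
Op 4: route key 89: smallest pos >= 89 is 99 -> NB
Op 5: add NC@72 -> ring=[72:NC,76:NA,99:NB]
Op 6: add ND@33 -> ring=[33:ND,72:NC,76:NA,99:NB]
Op 7: add NE@26 -> ring=[26:NE,33:ND,72:NC,76:NA,99:NB]
Op 8: add NF@22 -> ring=[22:NF,26:NE,33:ND,72:NC,76:NA,99:NB]
Op 9: remove NE -> ring=[22:NF,33:ND,72:NC,76:NA,99:NB]
Op 10: add NG@48 -> ring=[22:NF,33:ND,48:NG,72:NC,76:NA,99:NB]
Final route key 77: smallest pos >= 77 is 99 -> NB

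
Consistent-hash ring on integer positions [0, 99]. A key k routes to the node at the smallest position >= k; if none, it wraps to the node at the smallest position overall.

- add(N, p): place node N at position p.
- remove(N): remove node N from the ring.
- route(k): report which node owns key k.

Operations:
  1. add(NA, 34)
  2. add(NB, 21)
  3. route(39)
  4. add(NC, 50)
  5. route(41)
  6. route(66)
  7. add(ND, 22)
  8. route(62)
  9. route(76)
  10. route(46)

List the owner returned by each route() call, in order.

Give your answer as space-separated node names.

Op 1: add NA@34 -> ring=[34:NA]
Op 2: add NB@21 -> ring=[21:NB,34:NA]
Op 3: route key 39: none >= 39, wrap to smallest pos 21 -> NB
Op 4: add NC@50 -> ring=[21:NB,34:NA,50:NC]
Op 5: route key 41: smallest pos >= 41 is 50 -> NC
Op 6: route key 66: none >= 66, wrap to smallest pos 21 -> NB
Op 7: add ND@22 -> ring=[21:NB,22:ND,34:NA,50:NC]
Op 8: route key 62: none >= 62, wrap to smallest pos 21 -> NB
Op 9: route key 76: none >= 76, wrap to smallest pos 21 -> NB
Op 10: route key 46: smallest pos >= 46 is 50 -> NC

Answer: NB NC NB NB NB NC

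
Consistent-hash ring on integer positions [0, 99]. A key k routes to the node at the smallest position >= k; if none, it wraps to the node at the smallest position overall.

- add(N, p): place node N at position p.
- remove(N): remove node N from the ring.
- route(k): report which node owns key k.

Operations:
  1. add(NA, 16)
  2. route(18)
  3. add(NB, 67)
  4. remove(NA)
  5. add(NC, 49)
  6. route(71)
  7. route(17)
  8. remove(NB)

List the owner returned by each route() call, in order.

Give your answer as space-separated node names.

Op 1: add NA@16 -> ring=[16:NA]
Op 2: route key 18: none >= 18, wrap to smallest pos 16 -> NA
Op 3: add NB@67 -> ring=[16:NA,67:NB]
Op 4: remove NA -> ring=[67:NB]
Op 5: add NC@49 -> ring=[49:NC,67:NB]
Op 6: route key 71: none >= 71, wrap to smallest pos 49 -> NC
Op 7: route key 17: smallest pos >= 17 is 49 -> NC
Op 8: remove NB -> ring=[49:NC]

Answer: NA NC NC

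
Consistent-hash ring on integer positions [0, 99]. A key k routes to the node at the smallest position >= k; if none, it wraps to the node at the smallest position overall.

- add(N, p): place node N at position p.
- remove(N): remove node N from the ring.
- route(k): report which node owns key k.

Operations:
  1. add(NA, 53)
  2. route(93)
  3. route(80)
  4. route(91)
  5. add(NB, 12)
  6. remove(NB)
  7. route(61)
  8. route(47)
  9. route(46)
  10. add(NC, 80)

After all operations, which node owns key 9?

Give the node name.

Op 1: add NA@53 -> ring=[53:NA]
Op 2: route key 93: none >= 93, wrap to smallest pos 53 -> NA
Op 3: route key 80: none >= 80, wrap to smallest pos 53 -> NA
Op 4: route key 91: none >= 91, wrap to smallest pos 53 -> NA
Op 5: add NB@12 -> ring=[12:NB,53:NA]
Op 6: remove NB -> ring=[53:NA]
Op 7: route key 61: none >= 61, wrap to smallest pos 53 -> NA
Op 8: route key 47: smallest pos >= 47 is 53 -> NA
Op 9: route key 46: smallest pos >= 46 is 53 -> NA
Op 10: add NC@80 -> ring=[53:NA,80:NC]
Final route key 9: smallest pos >= 9 is 53 -> NA

Answer: NA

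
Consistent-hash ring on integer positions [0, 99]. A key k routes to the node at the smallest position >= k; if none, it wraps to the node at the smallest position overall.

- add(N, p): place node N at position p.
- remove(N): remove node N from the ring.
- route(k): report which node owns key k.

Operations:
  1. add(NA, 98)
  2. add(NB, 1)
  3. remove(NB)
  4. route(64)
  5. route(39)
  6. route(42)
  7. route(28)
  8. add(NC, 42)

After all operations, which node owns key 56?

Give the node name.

Answer: NA

Derivation:
Op 1: add NA@98 -> ring=[98:NA]
Op 2: add NB@1 -> ring=[1:NB,98:NA]
Op 3: remove NB -> ring=[98:NA]
Op 4: route key 64: smallest pos >= 64 is 98 -> NA
Op 5: route key 39: smallest pos >= 39 is 98 -> NA
Op 6: route key 42: smallest pos >= 42 is 98 -> NA
Op 7: route key 28: smallest pos >= 28 is 98 -> NA
Op 8: add NC@42 -> ring=[42:NC,98:NA]
Final route key 56: smallest pos >= 56 is 98 -> NA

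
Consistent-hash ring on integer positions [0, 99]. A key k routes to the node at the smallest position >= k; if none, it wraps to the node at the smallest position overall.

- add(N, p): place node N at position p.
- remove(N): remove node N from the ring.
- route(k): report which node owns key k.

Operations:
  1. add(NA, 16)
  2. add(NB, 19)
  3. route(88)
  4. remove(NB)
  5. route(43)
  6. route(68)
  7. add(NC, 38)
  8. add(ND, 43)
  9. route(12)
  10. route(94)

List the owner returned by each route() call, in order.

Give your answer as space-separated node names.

Answer: NA NA NA NA NA

Derivation:
Op 1: add NA@16 -> ring=[16:NA]
Op 2: add NB@19 -> ring=[16:NA,19:NB]
Op 3: route key 88: none >= 88, wrap to smallest pos 16 -> NA
Op 4: remove NB -> ring=[16:NA]
Op 5: route key 43: none >= 43, wrap to smallest pos 16 -> NA
Op 6: route key 68: none >= 68, wrap to smallest pos 16 -> NA
Op 7: add NC@38 -> ring=[16:NA,38:NC]
Op 8: add ND@43 -> ring=[16:NA,38:NC,43:ND]
Op 9: route key 12: smallest pos >= 12 is 16 -> NA
Op 10: route key 94: none >= 94, wrap to smallest pos 16 -> NA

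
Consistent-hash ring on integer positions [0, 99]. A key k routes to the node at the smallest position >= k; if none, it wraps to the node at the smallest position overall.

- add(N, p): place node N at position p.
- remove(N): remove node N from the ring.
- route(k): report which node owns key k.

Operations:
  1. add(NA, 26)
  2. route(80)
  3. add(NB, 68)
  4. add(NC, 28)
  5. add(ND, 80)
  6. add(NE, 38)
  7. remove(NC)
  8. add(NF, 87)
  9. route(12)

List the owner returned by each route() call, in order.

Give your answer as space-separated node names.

Answer: NA NA

Derivation:
Op 1: add NA@26 -> ring=[26:NA]
Op 2: route key 80: none >= 80, wrap to smallest pos 26 -> NA
Op 3: add NB@68 -> ring=[26:NA,68:NB]
Op 4: add NC@28 -> ring=[26:NA,28:NC,68:NB]
Op 5: add ND@80 -> ring=[26:NA,28:NC,68:NB,80:ND]
Op 6: add NE@38 -> ring=[26:NA,28:NC,38:NE,68:NB,80:ND]
Op 7: remove NC -> ring=[26:NA,38:NE,68:NB,80:ND]
Op 8: add NF@87 -> ring=[26:NA,38:NE,68:NB,80:ND,87:NF]
Op 9: route key 12: smallest pos >= 12 is 26 -> NA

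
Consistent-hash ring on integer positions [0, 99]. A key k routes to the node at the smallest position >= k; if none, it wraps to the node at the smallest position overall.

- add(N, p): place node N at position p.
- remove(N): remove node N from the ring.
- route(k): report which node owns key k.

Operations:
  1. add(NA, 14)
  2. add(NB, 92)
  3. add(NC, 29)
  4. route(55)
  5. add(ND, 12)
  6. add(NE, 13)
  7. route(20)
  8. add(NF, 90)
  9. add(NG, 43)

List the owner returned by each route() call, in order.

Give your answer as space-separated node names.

Answer: NB NC

Derivation:
Op 1: add NA@14 -> ring=[14:NA]
Op 2: add NB@92 -> ring=[14:NA,92:NB]
Op 3: add NC@29 -> ring=[14:NA,29:NC,92:NB]
Op 4: route key 55: smallest pos >= 55 is 92 -> NB
Op 5: add ND@12 -> ring=[12:ND,14:NA,29:NC,92:NB]
Op 6: add NE@13 -> ring=[12:ND,13:NE,14:NA,29:NC,92:NB]
Op 7: route key 20: smallest pos >= 20 is 29 -> NC
Op 8: add NF@90 -> ring=[12:ND,13:NE,14:NA,29:NC,90:NF,92:NB]
Op 9: add NG@43 -> ring=[12:ND,13:NE,14:NA,29:NC,43:NG,90:NF,92:NB]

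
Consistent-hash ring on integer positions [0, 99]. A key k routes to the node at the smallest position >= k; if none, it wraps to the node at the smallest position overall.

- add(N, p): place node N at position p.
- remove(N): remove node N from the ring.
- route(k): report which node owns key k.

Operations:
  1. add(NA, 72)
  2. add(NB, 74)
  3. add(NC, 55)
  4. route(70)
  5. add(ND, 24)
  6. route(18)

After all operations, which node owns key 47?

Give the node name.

Op 1: add NA@72 -> ring=[72:NA]
Op 2: add NB@74 -> ring=[72:NA,74:NB]
Op 3: add NC@55 -> ring=[55:NC,72:NA,74:NB]
Op 4: route key 70: smallest pos >= 70 is 72 -> NA
Op 5: add ND@24 -> ring=[24:ND,55:NC,72:NA,74:NB]
Op 6: route key 18: smallest pos >= 18 is 24 -> ND
Final route key 47: smallest pos >= 47 is 55 -> NC

Answer: NC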